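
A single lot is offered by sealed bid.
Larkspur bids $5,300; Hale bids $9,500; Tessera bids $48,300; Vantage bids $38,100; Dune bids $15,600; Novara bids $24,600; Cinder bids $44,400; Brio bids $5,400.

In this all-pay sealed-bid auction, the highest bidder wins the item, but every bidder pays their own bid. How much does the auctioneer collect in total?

Total revenue: $191,200

All-pay sealed-bid auction: the highest bidder wins the item, but every bidder pays their own bid.
Bids in order: 48,300 (Tessera) > 44,400 (Cinder) > 38,100 (Vantage) > 24,600 (Novara) > 15,600 (Dune) > 9,500 (Hale) > …
Every bidder forfeits their bid regardless of winning.
Revenue = 5,300 + 9,500 + 48,300 + 38,100 + 15,600 + 24,600 + 44,400 + 5,400 = $191,200.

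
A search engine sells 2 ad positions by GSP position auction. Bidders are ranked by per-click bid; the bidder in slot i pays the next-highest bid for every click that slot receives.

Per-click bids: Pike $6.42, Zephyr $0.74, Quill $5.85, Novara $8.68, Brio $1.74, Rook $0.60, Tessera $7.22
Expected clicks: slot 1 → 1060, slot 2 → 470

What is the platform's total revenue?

Ranked by bid: $8.68 (Novara) > $7.22 (Tessera) > $6.42 (Pike) > …
Slot 1: Novara pays $7.22 × 1060 = $7653.20
Slot 2: Tessera pays $6.42 × 470 = $3017.40
Total = $10670.60

Total revenue: $10670.60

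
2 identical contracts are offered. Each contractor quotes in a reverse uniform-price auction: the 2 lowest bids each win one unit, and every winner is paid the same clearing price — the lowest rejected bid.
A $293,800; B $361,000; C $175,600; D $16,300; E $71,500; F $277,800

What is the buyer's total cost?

Ordering the bids: 16,300 (D), 71,500 (E), 175,600 (C), 277,800 (F), …
The 2 lowest are D, E.
First losing bid is C's $175,600, which sets the uniform price.
Total cost = 2 × $175,600 = $351,200.

Total cost: $351,200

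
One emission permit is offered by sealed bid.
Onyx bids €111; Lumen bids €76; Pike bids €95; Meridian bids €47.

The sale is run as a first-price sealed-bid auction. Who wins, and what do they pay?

First-price sealed-bid auction: the highest bidder wins and pays their own bid.
Sorting bids: 111 (Onyx) > 95 (Pike) > 76 (Lumen) > 47 (Meridian)
Onyx has the highest bid and pays exactly that: €111.

Onyx pays €111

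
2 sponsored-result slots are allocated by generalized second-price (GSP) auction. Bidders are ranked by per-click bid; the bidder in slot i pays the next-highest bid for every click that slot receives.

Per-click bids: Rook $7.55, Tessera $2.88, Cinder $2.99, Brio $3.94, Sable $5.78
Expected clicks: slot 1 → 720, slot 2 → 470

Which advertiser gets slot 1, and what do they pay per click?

Sorting advertisers: $7.55 (Rook) > $5.78 (Sable) > $3.94 (Brio) > …
Slot 1 goes to the first-ranked bidder, Rook, who pays the next bid down: $5.78/click.

Rook; $5.78 per click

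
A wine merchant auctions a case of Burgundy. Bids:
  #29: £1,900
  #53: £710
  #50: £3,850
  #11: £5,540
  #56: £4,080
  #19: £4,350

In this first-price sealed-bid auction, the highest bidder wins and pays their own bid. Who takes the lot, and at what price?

Sorting bids: 5,540 (#11) > 4,350 (#19) > 4,080 (#56) > 3,850 (#50) > 1,900 (#29) > 710 (#53)
#11 has the highest bid and pays exactly that: £5,540.

#11 pays £5,540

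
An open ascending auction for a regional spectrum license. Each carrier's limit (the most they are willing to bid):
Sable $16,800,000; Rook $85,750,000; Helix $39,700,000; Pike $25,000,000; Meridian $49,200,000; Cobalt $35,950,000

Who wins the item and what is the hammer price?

Rook wins at $49,200,000

Sorting limits: 85,750,000 (Rook) > 49,200,000 (Meridian) > 39,700,000 (Helix) > 35,950,000 (Cobalt) > 25,000,000 (Pike) > 16,800,000 (Sable)
Bidding ends when Meridian exits at $49,200,000; Rook takes it.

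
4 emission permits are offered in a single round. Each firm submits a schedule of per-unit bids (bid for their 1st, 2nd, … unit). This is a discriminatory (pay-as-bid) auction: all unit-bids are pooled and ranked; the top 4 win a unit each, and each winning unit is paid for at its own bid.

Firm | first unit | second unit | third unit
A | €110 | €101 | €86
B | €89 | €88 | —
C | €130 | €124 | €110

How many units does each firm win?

A 1, C 3

All unit-bids, highest first — top 4: 130 (C-1), 124 (C-2), 110 (A-1), 110 (C-3)
Next rejected bid: €101 (not a price — pay-as-bid).
Allocation: A 1, C 3.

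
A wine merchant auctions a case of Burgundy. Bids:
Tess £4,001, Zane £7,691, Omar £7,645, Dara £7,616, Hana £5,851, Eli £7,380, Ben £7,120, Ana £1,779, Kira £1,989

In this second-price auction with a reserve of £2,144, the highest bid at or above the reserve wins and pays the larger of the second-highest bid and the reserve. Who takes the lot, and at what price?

Zane pays £7,645

Rule: the highest bid at or above the reserve wins and pays the larger of the second-highest bid and the reserve.
Sorting bids: 7,691 (Zane) > 7,645 (Omar) > 7,616 (Dara) > 7,380 (Eli) > 7,120 (Ben) > 5,851 (Hana) > …
Zane has the top bid at or above the reserve (£7,691).
max(second-highest £7,645, reserve £2,144) = £7,645; the reserve does not bind.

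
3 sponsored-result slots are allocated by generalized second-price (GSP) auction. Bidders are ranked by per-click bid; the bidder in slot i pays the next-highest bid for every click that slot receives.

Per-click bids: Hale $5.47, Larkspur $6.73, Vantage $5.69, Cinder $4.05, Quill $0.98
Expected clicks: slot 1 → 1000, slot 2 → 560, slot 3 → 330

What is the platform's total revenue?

Ranked by bid: $6.73 (Larkspur) > $5.69 (Vantage) > $5.47 (Hale) > $4.05 (Cinder) > …
Slot 1: Larkspur pays $5.69 × 1000 = $5690.00
Slot 2: Vantage pays $5.47 × 560 = $3063.20
Slot 3: Hale pays $4.05 × 330 = $1336.50
Total = $10089.70

Total revenue: $10089.70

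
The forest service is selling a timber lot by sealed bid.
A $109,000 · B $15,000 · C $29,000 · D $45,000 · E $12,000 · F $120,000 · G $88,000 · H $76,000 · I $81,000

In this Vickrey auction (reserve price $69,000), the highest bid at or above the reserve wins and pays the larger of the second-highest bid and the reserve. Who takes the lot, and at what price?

Vickrey auction (reserve price $69,000): the highest bid at or above the reserve wins and pays the larger of the second-highest bid and the reserve.
Bids in order: 120,000 (F) > 109,000 (A) > 88,000 (G) > 81,000 (I) > 76,000 (H) > 45,000 (D) > …
Highest eligible bid: F at $120,000.
max(second-highest $109,000, reserve $69,000) = $109,000; the reserve does not bind.

F pays $109,000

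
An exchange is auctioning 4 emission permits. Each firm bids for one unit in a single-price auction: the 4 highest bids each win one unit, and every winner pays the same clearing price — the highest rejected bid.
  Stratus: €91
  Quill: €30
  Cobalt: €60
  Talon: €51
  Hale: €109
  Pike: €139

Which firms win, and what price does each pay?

Pike, Hale, Stratus, Cobalt; each pays €51

Ordering the bids: 139 (Pike), 109 (Hale), 91 (Stratus), 60 (Cobalt), 51 (Talon), 30 (Quill)
Winners (4 units): Pike, Hale, Stratus, Cobalt.
Clearing price = highest rejected bid = €51.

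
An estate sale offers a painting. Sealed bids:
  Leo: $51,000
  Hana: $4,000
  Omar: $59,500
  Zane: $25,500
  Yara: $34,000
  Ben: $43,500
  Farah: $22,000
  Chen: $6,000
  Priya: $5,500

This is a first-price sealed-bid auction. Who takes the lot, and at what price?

Sorting bids: 59,500 (Omar) > 51,000 (Leo) > 43,500 (Ben) > 34,000 (Yara) > 25,500 (Zane) > 22,000 (Farah) > …
Omar is highest → pays own bid, $59,500.

Omar pays $59,500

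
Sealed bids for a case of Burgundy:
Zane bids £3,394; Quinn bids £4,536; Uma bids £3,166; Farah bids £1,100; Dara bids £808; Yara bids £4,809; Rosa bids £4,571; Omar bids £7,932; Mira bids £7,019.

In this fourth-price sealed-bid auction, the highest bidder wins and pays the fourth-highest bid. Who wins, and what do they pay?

Omar pays £4,571

Bids in order: 7,932 (Omar) > 7,019 (Mira) > 4,809 (Yara) > 4,571 (Rosa) > 4,536 (Quinn) > 3,394 (Zane) > …
Omar wins; payment is bid #4 in the ranking = £4,571.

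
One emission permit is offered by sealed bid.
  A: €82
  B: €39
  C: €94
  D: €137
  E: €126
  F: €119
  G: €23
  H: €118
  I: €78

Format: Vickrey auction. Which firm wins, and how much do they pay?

Vickrey auction: the highest bidder wins and pays the second-highest bid.
Sorting bids: 137 (D) > 126 (E) > 119 (F) > 118 (H) > 94 (C) > 82 (A) > …
D is highest; pays the second-highest bid, €126.

D pays €126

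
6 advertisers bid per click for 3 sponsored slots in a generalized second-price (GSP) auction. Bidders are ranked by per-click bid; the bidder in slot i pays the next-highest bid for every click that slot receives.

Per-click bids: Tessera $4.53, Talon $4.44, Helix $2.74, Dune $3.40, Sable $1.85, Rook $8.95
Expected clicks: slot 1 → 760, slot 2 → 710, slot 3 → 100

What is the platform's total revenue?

Total revenue: $6935.20

Sorting advertisers: $8.95 (Rook) > $4.53 (Tessera) > $4.44 (Talon) > $3.40 (Dune) > …
Slot 1: Rook pays $4.53 × 760 = $3442.80
Slot 2: Tessera pays $4.44 × 710 = $3152.40
Slot 3: Talon pays $3.40 × 100 = $340.00
Total = $6935.20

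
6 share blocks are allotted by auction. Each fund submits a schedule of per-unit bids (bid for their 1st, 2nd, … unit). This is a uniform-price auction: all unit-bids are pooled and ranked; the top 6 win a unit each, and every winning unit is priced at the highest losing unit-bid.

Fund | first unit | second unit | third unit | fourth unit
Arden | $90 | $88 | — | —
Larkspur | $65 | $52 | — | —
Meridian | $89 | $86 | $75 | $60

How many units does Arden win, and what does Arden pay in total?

Pooled unit-bids ranked (top 6): 90 (Arden-1), 89 (Meridian-1), 88 (Arden-2), 86 (Meridian-2), 75 (Meridian-3), 65 (Larkspur-1)
Highest rejected unit-bid = $60.
Arden wins 2 unit(s) at $60 each.

Arden: 2 units, pays $120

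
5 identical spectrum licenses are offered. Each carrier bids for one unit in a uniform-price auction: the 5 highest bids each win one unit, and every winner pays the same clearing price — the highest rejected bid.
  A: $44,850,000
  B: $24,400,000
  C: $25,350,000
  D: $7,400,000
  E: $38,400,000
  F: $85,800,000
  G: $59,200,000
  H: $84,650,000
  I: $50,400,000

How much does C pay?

Ordering the bids: 85,800,000 (F), 84,650,000 (H), 59,200,000 (G), 50,400,000 (I), 44,850,000 (A), 38,400,000 (E), 25,350,000 (C), …
Winners (5 units): F, H, G, I, A.
Clearing price = highest rejected bid = $38,400,000.
C does not win → pays $0.

C pays $0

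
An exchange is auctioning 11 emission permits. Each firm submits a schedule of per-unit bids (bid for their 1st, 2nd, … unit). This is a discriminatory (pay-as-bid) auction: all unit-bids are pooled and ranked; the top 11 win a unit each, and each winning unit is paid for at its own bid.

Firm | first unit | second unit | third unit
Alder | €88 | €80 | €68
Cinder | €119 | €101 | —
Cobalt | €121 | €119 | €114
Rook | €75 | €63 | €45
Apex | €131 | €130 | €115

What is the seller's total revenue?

Pooled unit-bids ranked (top 11): 131 (Apex-1), 130 (Apex-2), 121 (Cobalt-1), 119 (Cinder-1), 119 (Cobalt-2), 115 (Apex-3), 114 (Cobalt-3), 101 (Cinder-2), 88 (Alder-1), 80 (Alder-2), 75 (Rook-1)
Next rejected bid: €68 (not a price — pay-as-bid).
Each winning unit pays its own bid.
Revenue = 131 + 130 + 121 + 119 + 119 + 115 + 114 + 101 + 88 + 80 + 75 = €1,193.

Total revenue: €1,193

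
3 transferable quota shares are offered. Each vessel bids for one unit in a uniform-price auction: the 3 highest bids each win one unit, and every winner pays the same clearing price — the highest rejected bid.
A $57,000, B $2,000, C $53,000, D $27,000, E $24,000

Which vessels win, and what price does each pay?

A, C, D; each pays $24,000

Sorting: 57,000 (A), 53,000 (C), 27,000 (D), 24,000 (E), 2,000 (B)
Winners (3 units): A, C, D.
First losing bid is E's $24,000, which sets the uniform price.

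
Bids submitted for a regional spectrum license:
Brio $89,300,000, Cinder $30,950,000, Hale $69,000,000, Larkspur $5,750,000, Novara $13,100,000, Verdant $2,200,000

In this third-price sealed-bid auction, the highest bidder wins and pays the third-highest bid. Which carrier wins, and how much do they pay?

Rule: the highest bidder wins and pays the third-highest bid.
Sorting bids: 89,300,000 (Brio) > 69,000,000 (Hale) > 30,950,000 (Cinder) > 13,100,000 (Novara) > 5,750,000 (Larkspur) > 2,200,000 (Verdant)
Brio wins; payment is bid #3 in the ranking = $30,950,000.

Brio pays $30,950,000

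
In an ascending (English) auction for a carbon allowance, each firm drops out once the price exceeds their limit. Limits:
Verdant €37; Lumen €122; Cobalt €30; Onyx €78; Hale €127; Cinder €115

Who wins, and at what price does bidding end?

Rule: the price rises until one bidder remains; the winner pays the price at which the last rival dropped out.
Limits ranked: 127 (Hale) > 122 (Lumen) > 115 (Cinder) > 78 (Onyx) > 37 (Verdant) > 30 (Cobalt)
Lumen is the last rival to drop out, at €122; Hale remains and wins at that price.

Hale wins at €122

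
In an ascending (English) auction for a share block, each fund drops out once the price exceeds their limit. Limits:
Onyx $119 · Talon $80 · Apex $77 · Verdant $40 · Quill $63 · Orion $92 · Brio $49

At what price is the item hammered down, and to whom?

Onyx wins at $92

Limits ranked: 119 (Onyx) > 92 (Orion) > 80 (Talon) > 77 (Apex) > 63 (Quill) > 49 (Brio) > …
Orion is the last rival to drop out, at $92; Onyx remains and wins at that price.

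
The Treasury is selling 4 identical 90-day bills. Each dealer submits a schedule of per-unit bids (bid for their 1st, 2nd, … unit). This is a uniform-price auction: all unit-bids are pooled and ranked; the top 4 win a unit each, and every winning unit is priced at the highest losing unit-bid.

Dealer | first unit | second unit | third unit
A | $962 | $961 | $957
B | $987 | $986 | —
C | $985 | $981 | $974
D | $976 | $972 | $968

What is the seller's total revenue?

All unit-bids, highest first — top 4: 987 (B-1), 986 (B-2), 985 (C-1), 981 (C-2)
The (k+1)-th unit-bid is $976.
Allocation: B 2, C 2. Every unit priced at $976.
Revenue = 4 × 976 = $3,904.

Total revenue: $3,904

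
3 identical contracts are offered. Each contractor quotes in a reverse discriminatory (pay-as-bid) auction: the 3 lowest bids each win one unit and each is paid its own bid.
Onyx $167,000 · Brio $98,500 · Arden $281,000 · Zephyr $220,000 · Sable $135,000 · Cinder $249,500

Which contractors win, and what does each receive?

Brio $98,500, Sable $135,000, Onyx $167,000

Ordering the bids: 98,500 (Brio), 135,000 (Sable), 167,000 (Onyx), 220,000 (Zephyr), 249,500 (Cinder), …
The 3 lowest are Brio, Sable, Onyx.
Each winner is paid its own bid: Brio $98,500, Sable $135,000, Onyx $167,000.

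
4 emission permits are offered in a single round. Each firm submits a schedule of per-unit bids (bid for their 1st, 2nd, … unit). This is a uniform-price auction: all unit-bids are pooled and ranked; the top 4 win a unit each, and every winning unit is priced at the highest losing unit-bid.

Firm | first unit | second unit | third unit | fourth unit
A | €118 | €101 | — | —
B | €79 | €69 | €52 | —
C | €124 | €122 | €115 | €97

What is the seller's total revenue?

All unit-bids, highest first — top 4: 124 (C-1), 122 (C-2), 118 (A-1), 115 (C-3)
The (k+1)-th unit-bid is €101.
Allocation: A 1, C 3. Every unit priced at €101.
Revenue = 4 × 101 = €404.

Total revenue: €404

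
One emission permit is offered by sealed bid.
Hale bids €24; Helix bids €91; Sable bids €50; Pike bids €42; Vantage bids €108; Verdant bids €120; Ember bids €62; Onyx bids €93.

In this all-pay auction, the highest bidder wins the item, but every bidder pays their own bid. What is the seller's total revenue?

Bids in order: 120 (Verdant) > 108 (Vantage) > 93 (Onyx) > 91 (Helix) > 62 (Ember) > 50 (Sable) > …
Verdant wins with the top bid; all bids are sunk regardless.
Every bidder forfeits their bid regardless of winning.
Revenue = 24 + 91 + 50 + 42 + 108 + 120 + 62 + 93 = €590.

Total revenue: €590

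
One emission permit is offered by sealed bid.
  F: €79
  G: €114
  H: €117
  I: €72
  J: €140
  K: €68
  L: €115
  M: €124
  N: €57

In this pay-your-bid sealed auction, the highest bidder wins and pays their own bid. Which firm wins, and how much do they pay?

Bids in order: 140 (J) > 124 (M) > 117 (H) > 115 (L) > 114 (G) > 79 (F) > …
J is highest → pays own bid, €140.

J pays €140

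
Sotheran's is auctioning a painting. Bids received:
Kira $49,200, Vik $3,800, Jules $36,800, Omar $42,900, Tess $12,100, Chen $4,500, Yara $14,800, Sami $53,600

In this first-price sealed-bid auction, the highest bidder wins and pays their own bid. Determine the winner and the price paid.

Sorting bids: 53,600 (Sami) > 49,200 (Kira) > 42,900 (Omar) > 36,800 (Jules) > 14,800 (Yara) > 12,100 (Tess) > …
Sami is highest → pays own bid, $53,600.

Sami pays $53,600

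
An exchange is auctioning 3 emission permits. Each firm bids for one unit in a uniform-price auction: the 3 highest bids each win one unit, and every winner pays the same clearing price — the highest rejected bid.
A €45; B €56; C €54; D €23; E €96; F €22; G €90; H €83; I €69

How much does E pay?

E pays €69

Sorting: 96 (E), 90 (G), 83 (H), 69 (I), 56 (B), …
Top 3: E, G, H.
Highest unsuccessful bid: €69 → clearing price.
E wins → pays €69.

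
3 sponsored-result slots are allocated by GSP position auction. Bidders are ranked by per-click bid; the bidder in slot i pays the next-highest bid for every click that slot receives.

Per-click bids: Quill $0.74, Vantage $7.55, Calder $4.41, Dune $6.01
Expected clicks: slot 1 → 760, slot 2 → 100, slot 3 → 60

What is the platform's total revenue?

Sorting advertisers: $7.55 (Vantage) > $6.01 (Dune) > $4.41 (Calder) > $0.74 (Quill)
Slot 1: Vantage pays $6.01 × 760 = $4567.60
Slot 2: Dune pays $4.41 × 100 = $441.00
Slot 3: Calder pays $0.74 × 60 = $44.40
Total = $5053.00

Total revenue: $5053.00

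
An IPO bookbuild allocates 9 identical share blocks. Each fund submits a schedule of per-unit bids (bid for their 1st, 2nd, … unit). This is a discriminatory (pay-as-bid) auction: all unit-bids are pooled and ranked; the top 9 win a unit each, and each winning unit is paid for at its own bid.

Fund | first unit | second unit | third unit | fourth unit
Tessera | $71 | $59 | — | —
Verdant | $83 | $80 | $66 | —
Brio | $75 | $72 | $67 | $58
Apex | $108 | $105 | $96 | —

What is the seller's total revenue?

All unit-bids, highest first — top 9: 108 (Apex-1), 105 (Apex-2), 96 (Apex-3), 83 (Verdant-1), 80 (Verdant-2), 75 (Brio-1), 72 (Brio-2), 71 (Tessera-1), 67 (Brio-3)
Next rejected bid: $66 (not a price — pay-as-bid).
Each winning unit pays its own bid.
Revenue = 108 + 105 + 96 + 83 + 80 + 75 + 72 + 71 + 67 = $757.

Total revenue: $757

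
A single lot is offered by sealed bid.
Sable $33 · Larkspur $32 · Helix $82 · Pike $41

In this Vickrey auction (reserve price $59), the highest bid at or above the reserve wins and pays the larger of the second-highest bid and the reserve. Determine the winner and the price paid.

Vickrey auction (reserve price $59): the highest bid at or above the reserve wins and pays the larger of the second-highest bid and the reserve.
Bids in order: 82 (Helix) > 41 (Pike) > 33 (Sable) > 32 (Larkspur)
Highest eligible bid: Helix at $82.
max(second-highest $41, reserve $59) = $59.

Helix pays $59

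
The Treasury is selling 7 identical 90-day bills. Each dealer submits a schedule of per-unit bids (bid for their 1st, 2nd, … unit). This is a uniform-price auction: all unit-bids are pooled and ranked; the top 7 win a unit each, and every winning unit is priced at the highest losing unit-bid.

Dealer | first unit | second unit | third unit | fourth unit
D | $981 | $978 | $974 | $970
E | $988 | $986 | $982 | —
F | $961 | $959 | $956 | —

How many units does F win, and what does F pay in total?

F: 0 units, pays $0

Pooled unit-bids ranked (top 7): 988 (E-1), 986 (E-2), 982 (E-3), 981 (D-1), 978 (D-2), 974 (D-3), 970 (D-4)
First bid not allocated: $961.
F wins 0 unit(s) at $961 each.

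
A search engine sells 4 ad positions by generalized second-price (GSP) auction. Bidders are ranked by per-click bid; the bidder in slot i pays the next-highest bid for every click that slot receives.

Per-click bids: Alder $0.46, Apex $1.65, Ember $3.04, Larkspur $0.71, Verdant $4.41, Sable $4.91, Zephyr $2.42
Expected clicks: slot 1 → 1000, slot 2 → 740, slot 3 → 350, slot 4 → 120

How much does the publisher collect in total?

Total revenue: $7704.60

Sorting advertisers: $4.91 (Sable) > $4.41 (Verdant) > $3.04 (Ember) > $2.42 (Zephyr) > $1.65 (Apex) > …
Slot 1: Sable pays $4.41 × 1000 = $4410.00
Slot 2: Verdant pays $3.04 × 740 = $2249.60
Slot 3: Ember pays $2.42 × 350 = $847.00
Slot 4: Zephyr pays $1.65 × 120 = $198.00
Total = $7704.60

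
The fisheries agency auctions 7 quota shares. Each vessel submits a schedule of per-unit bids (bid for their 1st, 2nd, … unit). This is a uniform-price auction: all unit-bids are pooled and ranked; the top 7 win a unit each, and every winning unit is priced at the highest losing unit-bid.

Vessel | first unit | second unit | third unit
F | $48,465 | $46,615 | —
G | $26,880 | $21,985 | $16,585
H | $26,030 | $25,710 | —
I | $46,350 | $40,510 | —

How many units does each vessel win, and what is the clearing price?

F 2, G 1, H 2, I 2; clearing price $21,985

Merging the schedules and taking the best 7: 48,465 (F-1), 46,615 (F-2), 46,350 (I-1), 40,510 (I-2), 26,880 (G-1), 26,030 (H-1), 25,710 (H-2)
First bid not allocated: $21,985.
Allocation: F 2, G 1, H 2, I 2.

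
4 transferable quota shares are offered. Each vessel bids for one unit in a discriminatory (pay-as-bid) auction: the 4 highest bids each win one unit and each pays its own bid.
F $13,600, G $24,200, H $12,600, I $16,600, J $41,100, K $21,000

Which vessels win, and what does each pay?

Sorting: 41,100 (J), 24,200 (G), 21,000 (K), 16,600 (I), 13,600 (F), 12,600 (H)
Top 4: J, G, K, I.
Each winner pays its own bid: J $41,100, G $24,200, K $21,000, I $16,600.

J $41,100, G $24,200, K $21,000, I $16,600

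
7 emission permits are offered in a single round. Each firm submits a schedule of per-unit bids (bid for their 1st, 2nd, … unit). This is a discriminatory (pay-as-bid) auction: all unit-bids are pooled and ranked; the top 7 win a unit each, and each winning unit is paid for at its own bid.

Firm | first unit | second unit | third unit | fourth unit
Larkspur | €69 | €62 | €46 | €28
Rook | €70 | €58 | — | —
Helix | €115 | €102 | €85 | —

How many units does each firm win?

Helix 3, Larkspur 2, Rook 2

Pooled unit-bids ranked (top 7): 115 (Helix-1), 102 (Helix-2), 85 (Helix-3), 70 (Rook-1), 69 (Larkspur-1), 62 (Larkspur-2), 58 (Rook-2)
Next rejected bid: €46 (not a price — pay-as-bid).
Allocation: Helix 3, Larkspur 2, Rook 2.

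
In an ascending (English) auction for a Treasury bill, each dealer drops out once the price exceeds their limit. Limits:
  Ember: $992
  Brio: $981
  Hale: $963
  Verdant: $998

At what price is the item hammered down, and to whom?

Verdant wins at $992

Limits in order: 998 (Verdant) > 992 (Ember) > 981 (Brio) > 963 (Hale)
Ember is the last rival to drop out, at $992; Verdant remains and wins at that price.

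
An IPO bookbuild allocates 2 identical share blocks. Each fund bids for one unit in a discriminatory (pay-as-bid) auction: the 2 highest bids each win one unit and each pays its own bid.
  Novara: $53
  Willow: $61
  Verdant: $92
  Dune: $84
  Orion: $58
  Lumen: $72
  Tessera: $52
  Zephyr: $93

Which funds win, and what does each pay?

Bids ranked high→low: 93 (Zephyr), 92 (Verdant), 84 (Dune), 72 (Lumen), …
Winners (2 units): Zephyr, Verdant.
Each winner pays its own bid: Zephyr $93, Verdant $92.

Zephyr $93, Verdant $92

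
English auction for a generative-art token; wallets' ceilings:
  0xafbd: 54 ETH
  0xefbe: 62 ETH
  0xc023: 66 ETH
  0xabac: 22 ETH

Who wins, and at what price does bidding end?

0xc023 wins at 62 ETH

Limits ranked: 66 (0xc023) > 62 (0xefbe) > 54 (0xafbd) > 22 (0xabac)
Bidding ends when 0xefbe exits at 62 ETH; 0xc023 takes it.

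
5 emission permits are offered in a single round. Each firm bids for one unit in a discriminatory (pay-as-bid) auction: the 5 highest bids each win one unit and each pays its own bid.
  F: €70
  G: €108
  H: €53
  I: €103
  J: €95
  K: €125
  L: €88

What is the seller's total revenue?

Bids ranked high→low: 125 (K), 108 (G), 103 (I), 95 (J), 88 (L), 70 (F), 53 (H)
The 5 highest are K, G, I, J, L.
Total revenue = 125 + 108 + 103 + 95 + 88 = €519.

Total revenue: €519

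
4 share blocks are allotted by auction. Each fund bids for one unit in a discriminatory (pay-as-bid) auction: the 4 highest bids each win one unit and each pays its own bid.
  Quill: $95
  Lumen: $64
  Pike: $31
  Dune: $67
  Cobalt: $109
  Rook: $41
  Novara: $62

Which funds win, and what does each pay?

Cobalt $109, Quill $95, Dune $67, Lumen $64

Ordering the bids: 109 (Cobalt), 95 (Quill), 67 (Dune), 64 (Lumen), 62 (Novara), 41 (Rook), …
The 4 highest are Cobalt, Quill, Dune, Lumen.
Each winner pays its own bid: Cobalt $109, Quill $95, Dune $67, Lumen $64.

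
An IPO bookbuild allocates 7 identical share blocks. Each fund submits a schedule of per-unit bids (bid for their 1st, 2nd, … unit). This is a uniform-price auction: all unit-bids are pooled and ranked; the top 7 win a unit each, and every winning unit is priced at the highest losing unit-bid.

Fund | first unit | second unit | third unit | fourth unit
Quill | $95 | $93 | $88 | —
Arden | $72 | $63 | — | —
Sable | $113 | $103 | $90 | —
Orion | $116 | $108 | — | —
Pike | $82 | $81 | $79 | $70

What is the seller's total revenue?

Merging the schedules and taking the best 7: 116 (Orion-1), 113 (Sable-1), 108 (Orion-2), 103 (Sable-2), 95 (Quill-1), 93 (Quill-2), 90 (Sable-3)
The (k+1)-th unit-bid is $88.
Allocation: Orion 2, Quill 2, Sable 3. Every unit priced at $88.
Revenue = 7 × 88 = $616.

Total revenue: $616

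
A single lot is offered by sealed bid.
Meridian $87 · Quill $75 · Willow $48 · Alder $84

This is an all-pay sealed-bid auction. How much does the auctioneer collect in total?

Bids ranked: 87 (Meridian) > 84 (Alder) > 75 (Quill) > 48 (Willow)
Meridian wins with the top bid; all bids are sunk regardless.
Every bidder forfeits their bid regardless of winning.
Revenue = 87 + 75 + 48 + 84 = $294.

Total revenue: $294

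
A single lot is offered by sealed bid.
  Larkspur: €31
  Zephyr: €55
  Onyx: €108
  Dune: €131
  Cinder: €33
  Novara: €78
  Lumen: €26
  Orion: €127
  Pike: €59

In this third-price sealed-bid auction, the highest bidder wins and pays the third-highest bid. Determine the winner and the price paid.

Bids ranked: 131 (Dune) > 127 (Orion) > 108 (Onyx) > 78 (Novara) > 59 (Pike) > 55 (Zephyr) > …
Dune wins; payment is bid #3 in the ranking = €108.

Dune pays €108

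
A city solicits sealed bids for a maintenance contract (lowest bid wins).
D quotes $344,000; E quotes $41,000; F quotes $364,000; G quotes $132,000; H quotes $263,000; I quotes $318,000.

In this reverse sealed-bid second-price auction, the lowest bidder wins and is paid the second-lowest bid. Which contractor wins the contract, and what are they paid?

Sorting bids: 41,000 (E) < 132,000 (G) < 263,000 (H) < 318,000 (I) < 344,000 (D) < 364,000 (F)
E wins with the lowest bid; price is set by the runner-up at $132,000.

E is paid $132,000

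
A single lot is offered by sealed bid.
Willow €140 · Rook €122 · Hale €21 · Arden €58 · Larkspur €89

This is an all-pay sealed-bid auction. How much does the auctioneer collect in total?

Bids in order: 140 (Willow) > 122 (Rook) > 89 (Larkspur) > 58 (Arden) > 21 (Hale)
Willow wins with the top bid; all bids are sunk regardless.
Every bidder forfeits their bid regardless of winning.
Revenue = 140 + 122 + 21 + 58 + 89 = €430.

Total revenue: €430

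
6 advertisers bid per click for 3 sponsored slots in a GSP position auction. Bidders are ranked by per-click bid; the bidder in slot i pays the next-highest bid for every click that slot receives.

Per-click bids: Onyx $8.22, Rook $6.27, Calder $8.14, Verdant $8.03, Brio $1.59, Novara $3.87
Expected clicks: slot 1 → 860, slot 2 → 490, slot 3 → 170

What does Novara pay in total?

Per-click bids in order: $8.22 (Onyx) > $8.14 (Calder) > $8.03 (Verdant) > $6.27 (Rook) > …
Novara ranks below slot 3 → no slot, pays nothing.

Novara pays $0.00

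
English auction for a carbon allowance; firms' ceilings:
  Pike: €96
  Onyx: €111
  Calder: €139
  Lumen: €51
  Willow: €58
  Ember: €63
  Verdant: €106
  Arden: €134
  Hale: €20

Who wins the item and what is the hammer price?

Limits in order: 139 (Calder) > 134 (Arden) > 111 (Onyx) > 106 (Verdant) > 96 (Pike) > 63 (Ember) > …
Once the price passes €134, only Calder is left; the hammer falls at Arden's limit of €134.

Calder wins at €134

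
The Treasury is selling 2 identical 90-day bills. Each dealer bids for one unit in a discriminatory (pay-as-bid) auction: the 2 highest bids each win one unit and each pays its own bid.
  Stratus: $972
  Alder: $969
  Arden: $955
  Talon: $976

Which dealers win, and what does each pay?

Talon $976, Stratus $972

Sorting: 976 (Talon), 972 (Stratus), 969 (Alder), 955 (Arden)
Winners (2 units): Talon, Stratus.
Each winner pays its own bid: Talon $976, Stratus $972.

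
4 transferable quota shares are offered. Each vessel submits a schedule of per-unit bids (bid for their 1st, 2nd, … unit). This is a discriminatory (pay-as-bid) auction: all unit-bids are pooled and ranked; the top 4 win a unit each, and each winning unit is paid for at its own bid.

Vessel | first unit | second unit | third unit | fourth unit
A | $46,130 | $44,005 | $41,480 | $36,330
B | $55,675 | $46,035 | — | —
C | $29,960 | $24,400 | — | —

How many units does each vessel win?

A 2, B 2

Pooled unit-bids ranked (top 4): 55,675 (B-1), 46,130 (A-1), 46,035 (B-2), 44,005 (A-2)
Next rejected bid: $41,480 (not a price — pay-as-bid).
Allocation: A 2, B 2.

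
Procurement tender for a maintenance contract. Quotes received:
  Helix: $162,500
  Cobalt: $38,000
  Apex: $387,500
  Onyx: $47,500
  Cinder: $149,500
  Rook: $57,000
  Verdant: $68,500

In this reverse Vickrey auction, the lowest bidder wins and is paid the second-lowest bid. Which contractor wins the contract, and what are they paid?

Bids ranked: 38,000 (Cobalt) < 47,500 (Onyx) < 57,000 (Rook) < 68,500 (Verdant) < 149,500 (Cinder) < 162,500 (Helix) < …
Cobalt wins with the lowest bid; price is set by the runner-up at $47,500.

Cobalt is paid $47,500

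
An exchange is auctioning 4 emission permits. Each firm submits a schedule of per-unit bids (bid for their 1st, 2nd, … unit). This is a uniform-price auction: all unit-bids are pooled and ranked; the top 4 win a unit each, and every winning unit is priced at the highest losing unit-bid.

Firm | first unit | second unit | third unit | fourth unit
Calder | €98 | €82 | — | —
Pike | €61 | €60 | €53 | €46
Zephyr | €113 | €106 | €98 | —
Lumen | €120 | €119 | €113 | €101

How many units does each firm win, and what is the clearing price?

Merging the schedules and taking the best 4: 120 (Lumen-1), 119 (Lumen-2), 113 (Zephyr-1), 113 (Lumen-3)
The (k+1)-th unit-bid is €106.
Allocation: Lumen 3, Zephyr 1.

Lumen 3, Zephyr 1; clearing price €106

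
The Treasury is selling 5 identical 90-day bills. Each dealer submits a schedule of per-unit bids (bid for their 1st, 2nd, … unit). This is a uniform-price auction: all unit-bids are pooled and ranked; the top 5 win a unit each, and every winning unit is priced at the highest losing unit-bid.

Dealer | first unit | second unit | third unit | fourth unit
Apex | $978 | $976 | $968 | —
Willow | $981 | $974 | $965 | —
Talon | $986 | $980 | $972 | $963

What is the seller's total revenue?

All unit-bids, highest first — top 5: 986 (Talon-1), 981 (Willow-1), 980 (Talon-2), 978 (Apex-1), 976 (Apex-2)
The (k+1)-th unit-bid is $974.
Allocation: Apex 2, Talon 2, Willow 1. Every unit priced at $974.
Revenue = 5 × 974 = $4,870.

Total revenue: $4,870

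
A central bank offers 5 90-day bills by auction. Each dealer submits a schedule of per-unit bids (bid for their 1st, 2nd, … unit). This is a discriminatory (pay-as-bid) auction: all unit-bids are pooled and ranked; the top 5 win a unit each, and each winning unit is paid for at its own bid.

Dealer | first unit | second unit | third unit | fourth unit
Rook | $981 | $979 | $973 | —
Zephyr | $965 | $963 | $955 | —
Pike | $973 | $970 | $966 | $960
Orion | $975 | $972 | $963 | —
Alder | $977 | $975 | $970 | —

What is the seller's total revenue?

Total revenue: $4,887

All unit-bids, highest first — top 5: 981 (Rook-1), 979 (Rook-2), 977 (Alder-1), 975 (Orion-1), 975 (Alder-2)
Next rejected bid: $973 (not a price — pay-as-bid).
Each winning unit pays its own bid.
Revenue = 981 + 979 + 977 + 975 + 975 = $4,887.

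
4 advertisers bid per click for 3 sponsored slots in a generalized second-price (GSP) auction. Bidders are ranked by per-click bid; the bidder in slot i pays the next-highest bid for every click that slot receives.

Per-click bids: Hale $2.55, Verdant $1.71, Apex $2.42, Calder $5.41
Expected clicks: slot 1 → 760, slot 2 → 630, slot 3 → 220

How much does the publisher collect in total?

Per-click bids in order: $5.41 (Calder) > $2.55 (Hale) > $2.42 (Apex) > $1.71 (Verdant)
Slot 1: Calder pays $2.55 × 760 = $1938.00
Slot 2: Hale pays $2.42 × 630 = $1524.60
Slot 3: Apex pays $1.71 × 220 = $376.20
Total = $3838.80

Total revenue: $3838.80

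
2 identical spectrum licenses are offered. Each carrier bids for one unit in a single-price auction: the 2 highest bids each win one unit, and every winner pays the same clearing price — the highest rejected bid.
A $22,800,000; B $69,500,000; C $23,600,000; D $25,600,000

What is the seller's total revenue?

Ordering the bids: 69,500,000 (B), 25,600,000 (D), 23,600,000 (C), 22,800,000 (A)
Top 2: B, D.
First losing bid is C's $23,600,000, which sets the uniform price.
Total revenue = 2 × $23,600,000 = $47,200,000.

Total revenue: $47,200,000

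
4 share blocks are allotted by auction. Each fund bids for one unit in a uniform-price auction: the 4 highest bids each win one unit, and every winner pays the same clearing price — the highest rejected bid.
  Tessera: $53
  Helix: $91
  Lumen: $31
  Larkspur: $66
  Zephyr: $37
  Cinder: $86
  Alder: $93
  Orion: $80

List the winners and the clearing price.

Alder, Helix, Cinder, Orion; each pays $66

Ordering the bids: 93 (Alder), 91 (Helix), 86 (Cinder), 80 (Orion), 66 (Larkspur), 53 (Tessera), …
The 4 highest are Alder, Helix, Cinder, Orion.
Highest unsuccessful bid: $66 → clearing price.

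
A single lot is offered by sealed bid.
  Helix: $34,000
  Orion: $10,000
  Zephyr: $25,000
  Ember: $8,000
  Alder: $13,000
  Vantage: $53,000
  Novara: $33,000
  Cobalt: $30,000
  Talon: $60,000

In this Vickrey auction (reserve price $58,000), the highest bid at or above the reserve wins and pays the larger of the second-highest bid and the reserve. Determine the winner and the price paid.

Sorting bids: 60,000 (Talon) > 53,000 (Vantage) > 34,000 (Helix) > 33,000 (Novara) > 30,000 (Cobalt) > 25,000 (Zephyr) > …
Highest eligible bid: Talon at $60,000.
Second-highest bid $53,000 is below the reserve $58,000, so the reserve binds → payment $58,000.

Talon pays $58,000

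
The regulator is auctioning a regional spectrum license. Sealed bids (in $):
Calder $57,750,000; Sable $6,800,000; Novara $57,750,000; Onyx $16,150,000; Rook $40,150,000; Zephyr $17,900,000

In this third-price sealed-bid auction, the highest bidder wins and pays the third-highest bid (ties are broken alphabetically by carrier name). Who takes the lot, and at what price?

Sorting bids: 57,750,000 (Calder) > 57,750,000 (Novara) > 40,150,000 (Rook) > 17,900,000 (Zephyr) > 16,150,000 (Onyx) > 6,800,000 (Sable)
Calder and Novara tie at $57,750,000; tie-break gives it to Calder.
Calder wins; payment is bid #3 in the ranking = $40,150,000.

Calder pays $40,150,000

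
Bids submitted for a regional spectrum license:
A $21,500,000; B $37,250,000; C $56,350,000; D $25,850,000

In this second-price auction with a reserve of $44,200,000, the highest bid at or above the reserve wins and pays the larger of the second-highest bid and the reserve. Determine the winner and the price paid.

Bids in order: 56,350,000 (C) > 37,250,000 (B) > 25,850,000 (D) > 21,500,000 (A)
C has the top bid at or above the reserve ($56,350,000).
Second-highest bid $37,250,000 is below the reserve $44,200,000, so the reserve binds → payment $44,200,000.

C pays $44,200,000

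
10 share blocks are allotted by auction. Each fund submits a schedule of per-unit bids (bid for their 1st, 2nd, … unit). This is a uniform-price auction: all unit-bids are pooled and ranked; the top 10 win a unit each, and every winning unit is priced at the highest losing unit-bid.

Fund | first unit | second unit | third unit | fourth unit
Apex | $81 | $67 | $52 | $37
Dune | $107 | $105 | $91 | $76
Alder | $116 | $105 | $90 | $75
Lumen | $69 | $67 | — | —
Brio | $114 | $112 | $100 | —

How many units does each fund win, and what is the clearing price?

Merging the schedules and taking the best 10: 116 (Alder-1), 114 (Brio-1), 112 (Brio-2), 107 (Dune-1), 105 (Dune-2), 105 (Alder-2), 100 (Brio-3), 91 (Dune-3), 90 (Alder-3), 81 (Apex-1)
Highest rejected unit-bid = $76.
Allocation: Alder 3, Apex 1, Brio 3, Dune 3.

Alder 3, Apex 1, Brio 3, Dune 3; clearing price $76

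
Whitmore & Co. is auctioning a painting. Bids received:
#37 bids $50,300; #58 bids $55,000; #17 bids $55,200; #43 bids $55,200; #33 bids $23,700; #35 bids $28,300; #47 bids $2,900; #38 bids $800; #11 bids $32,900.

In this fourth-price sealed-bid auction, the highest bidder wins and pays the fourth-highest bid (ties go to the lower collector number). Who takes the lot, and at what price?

Bids ranked: 55,200 (#17) > 55,200 (#43) > 55,000 (#58) > 50,300 (#37) > 32,900 (#11) > 28,300 (#35) > …
#17 and #43 tie at $55,200; tie-break gives it to #17.
#17 wins; payment is bid #4 in the ranking = $50,300.

#17 pays $50,300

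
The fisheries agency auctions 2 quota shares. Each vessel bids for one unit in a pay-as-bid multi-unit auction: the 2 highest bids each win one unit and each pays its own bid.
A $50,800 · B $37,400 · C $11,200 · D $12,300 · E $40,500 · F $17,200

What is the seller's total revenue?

Total revenue: $91,300

Sorting: 50,800 (A), 40,500 (E), 37,400 (B), 17,200 (F), …
The 2 highest are A, E.
Total revenue = 50,800 + 40,500 = $91,300.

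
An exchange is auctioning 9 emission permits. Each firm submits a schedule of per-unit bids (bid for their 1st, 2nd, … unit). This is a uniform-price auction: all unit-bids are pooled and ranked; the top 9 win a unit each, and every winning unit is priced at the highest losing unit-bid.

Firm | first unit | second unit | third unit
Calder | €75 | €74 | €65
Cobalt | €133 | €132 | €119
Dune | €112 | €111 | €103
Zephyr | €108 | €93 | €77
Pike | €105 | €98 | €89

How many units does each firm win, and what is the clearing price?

Pooled unit-bids ranked (top 9): 133 (Cobalt-1), 132 (Cobalt-2), 119 (Cobalt-3), 112 (Dune-1), 111 (Dune-2), 108 (Zephyr-1), 105 (Pike-1), 103 (Dune-3), 98 (Pike-2)
The (k+1)-th unit-bid is €93.
Allocation: Cobalt 3, Dune 3, Pike 2, Zephyr 1.

Cobalt 3, Dune 3, Pike 2, Zephyr 1; clearing price €93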